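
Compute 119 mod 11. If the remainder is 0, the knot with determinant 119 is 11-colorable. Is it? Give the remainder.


Step 1: A knot is p-colorable if and only if p divides its determinant.
Step 2: Compute 119 mod 11.
119 = 10 * 11 + 9
Step 3: 119 mod 11 = 9
Step 4: The knot is 11-colorable: no

9


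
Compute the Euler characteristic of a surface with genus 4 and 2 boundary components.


chi = 2 - 2g - b
= 2 - 2*4 - 2
= 2 - 8 - 2 = -8

-8


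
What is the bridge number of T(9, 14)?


The bridge number of T(p,q) is min(p,q).
min(9, 14) = 9

9


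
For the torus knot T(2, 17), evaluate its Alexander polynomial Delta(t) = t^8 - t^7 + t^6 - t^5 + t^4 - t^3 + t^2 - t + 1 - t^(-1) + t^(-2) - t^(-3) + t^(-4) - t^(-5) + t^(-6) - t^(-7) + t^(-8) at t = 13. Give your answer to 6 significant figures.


Substituting t = 13 into Delta(t) = t^8 - t^7 + t^6 - t^5 + t^4 - t^3 + t^2 - t + 1 - t^(-1) + t^(-2) - t^(-3) + t^(-4) - t^(-5) + t^(-6) - t^(-7) + t^(-8):
Term values: (815730721) + (-62748517) + (4826809) + (-371293) + (28561) + (-2197) + (169) + (-13) + (1) + (-0.0769231) + (0.00591716) + (-0.000455166) + (3.50128e-05) + (-2.69329e-06) + (2.07176e-07) + (-1.59366e-08) + (1.22589e-09)
Sum = 757464240.9
Rounded to 6 significant figures: 7.57464e+08

7.57464e+08


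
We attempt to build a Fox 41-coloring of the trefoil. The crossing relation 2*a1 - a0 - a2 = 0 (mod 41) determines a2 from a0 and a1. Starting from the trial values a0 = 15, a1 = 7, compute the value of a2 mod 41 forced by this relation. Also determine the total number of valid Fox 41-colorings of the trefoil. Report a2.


Step 1: Apply the given crossing relation 2*a1 - a0 - a2 = 0 (mod 41).
  a2 = 2*a1 - a0 mod 41
  a2 = 2*7 - 15 mod 41
  a2 = 14 - 15 mod 41
  a2 = -1 mod 41 = 40
Step 2: The trefoil has determinant 3.
  Number of Fox p-colorings (p prime) is p^2 if p = 3, else p.
  Since 41 does not divide 3, only trivial (constant) colorings exist.
  (So the trial a0 = 15, a1 = 7 with a0 != a1 does NOT extend to a valid coloring of the whole trefoil: the other two crossing relations require 3*(a1 - a0) = 0 (mod 41), which fails.)
  Total colorings = 41
Step 3: a2 = 40, total Fox 41-colorings = 41

40


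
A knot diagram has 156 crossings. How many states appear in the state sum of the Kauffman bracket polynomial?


Each crossing contributes 2 choices (A-smoothing or B-smoothing).
Total states = 2^156 = 91343852333181432387730302044767688728495783936

91343852333181432387730302044767688728495783936


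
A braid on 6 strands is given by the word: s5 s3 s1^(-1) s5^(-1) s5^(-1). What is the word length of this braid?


The word length counts the number of generators (including inverses).
Listing each generator: s5, s3, s1^(-1), s5^(-1), s5^(-1)
There are 5 generators in this braid word.

5


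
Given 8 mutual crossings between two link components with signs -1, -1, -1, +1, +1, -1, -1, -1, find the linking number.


Step 1: Count positive crossings: 2
Step 2: Count negative crossings: 6
Step 3: Sum of signs = 2 - 6 = -4
Step 4: Linking number = sum/2 = -4/2 = -2

-2


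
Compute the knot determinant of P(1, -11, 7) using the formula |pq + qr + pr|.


Step 1: Compute pq + qr + pr.
pq = 1*(-11) = -11
qr = (-11)*7 = -77
pr = 1*7 = 7
pq + qr + pr = -11 + (-77) + 7 = -81
Step 2: Take absolute value.
det(P(1,-11,7)) = |-81| = 81

81


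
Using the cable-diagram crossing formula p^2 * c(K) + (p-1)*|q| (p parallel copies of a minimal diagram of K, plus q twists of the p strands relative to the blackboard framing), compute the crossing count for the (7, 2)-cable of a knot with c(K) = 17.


Step 1: Each of the c(K) crossings of the companion diagram becomes p*p = p^2 crossings among the p parallel strands, and each of the |q| twists s_1 s_2 ... s_(p-1) adds (p-1) crossings.
  Crossings = p^2 * c(K) + (p-1)*|q|
Step 2: = 7^2 * 17 + (7-1)*2
Step 3: = 49*17 + 6*2
Step 4: = 833 + 12 = 845

845


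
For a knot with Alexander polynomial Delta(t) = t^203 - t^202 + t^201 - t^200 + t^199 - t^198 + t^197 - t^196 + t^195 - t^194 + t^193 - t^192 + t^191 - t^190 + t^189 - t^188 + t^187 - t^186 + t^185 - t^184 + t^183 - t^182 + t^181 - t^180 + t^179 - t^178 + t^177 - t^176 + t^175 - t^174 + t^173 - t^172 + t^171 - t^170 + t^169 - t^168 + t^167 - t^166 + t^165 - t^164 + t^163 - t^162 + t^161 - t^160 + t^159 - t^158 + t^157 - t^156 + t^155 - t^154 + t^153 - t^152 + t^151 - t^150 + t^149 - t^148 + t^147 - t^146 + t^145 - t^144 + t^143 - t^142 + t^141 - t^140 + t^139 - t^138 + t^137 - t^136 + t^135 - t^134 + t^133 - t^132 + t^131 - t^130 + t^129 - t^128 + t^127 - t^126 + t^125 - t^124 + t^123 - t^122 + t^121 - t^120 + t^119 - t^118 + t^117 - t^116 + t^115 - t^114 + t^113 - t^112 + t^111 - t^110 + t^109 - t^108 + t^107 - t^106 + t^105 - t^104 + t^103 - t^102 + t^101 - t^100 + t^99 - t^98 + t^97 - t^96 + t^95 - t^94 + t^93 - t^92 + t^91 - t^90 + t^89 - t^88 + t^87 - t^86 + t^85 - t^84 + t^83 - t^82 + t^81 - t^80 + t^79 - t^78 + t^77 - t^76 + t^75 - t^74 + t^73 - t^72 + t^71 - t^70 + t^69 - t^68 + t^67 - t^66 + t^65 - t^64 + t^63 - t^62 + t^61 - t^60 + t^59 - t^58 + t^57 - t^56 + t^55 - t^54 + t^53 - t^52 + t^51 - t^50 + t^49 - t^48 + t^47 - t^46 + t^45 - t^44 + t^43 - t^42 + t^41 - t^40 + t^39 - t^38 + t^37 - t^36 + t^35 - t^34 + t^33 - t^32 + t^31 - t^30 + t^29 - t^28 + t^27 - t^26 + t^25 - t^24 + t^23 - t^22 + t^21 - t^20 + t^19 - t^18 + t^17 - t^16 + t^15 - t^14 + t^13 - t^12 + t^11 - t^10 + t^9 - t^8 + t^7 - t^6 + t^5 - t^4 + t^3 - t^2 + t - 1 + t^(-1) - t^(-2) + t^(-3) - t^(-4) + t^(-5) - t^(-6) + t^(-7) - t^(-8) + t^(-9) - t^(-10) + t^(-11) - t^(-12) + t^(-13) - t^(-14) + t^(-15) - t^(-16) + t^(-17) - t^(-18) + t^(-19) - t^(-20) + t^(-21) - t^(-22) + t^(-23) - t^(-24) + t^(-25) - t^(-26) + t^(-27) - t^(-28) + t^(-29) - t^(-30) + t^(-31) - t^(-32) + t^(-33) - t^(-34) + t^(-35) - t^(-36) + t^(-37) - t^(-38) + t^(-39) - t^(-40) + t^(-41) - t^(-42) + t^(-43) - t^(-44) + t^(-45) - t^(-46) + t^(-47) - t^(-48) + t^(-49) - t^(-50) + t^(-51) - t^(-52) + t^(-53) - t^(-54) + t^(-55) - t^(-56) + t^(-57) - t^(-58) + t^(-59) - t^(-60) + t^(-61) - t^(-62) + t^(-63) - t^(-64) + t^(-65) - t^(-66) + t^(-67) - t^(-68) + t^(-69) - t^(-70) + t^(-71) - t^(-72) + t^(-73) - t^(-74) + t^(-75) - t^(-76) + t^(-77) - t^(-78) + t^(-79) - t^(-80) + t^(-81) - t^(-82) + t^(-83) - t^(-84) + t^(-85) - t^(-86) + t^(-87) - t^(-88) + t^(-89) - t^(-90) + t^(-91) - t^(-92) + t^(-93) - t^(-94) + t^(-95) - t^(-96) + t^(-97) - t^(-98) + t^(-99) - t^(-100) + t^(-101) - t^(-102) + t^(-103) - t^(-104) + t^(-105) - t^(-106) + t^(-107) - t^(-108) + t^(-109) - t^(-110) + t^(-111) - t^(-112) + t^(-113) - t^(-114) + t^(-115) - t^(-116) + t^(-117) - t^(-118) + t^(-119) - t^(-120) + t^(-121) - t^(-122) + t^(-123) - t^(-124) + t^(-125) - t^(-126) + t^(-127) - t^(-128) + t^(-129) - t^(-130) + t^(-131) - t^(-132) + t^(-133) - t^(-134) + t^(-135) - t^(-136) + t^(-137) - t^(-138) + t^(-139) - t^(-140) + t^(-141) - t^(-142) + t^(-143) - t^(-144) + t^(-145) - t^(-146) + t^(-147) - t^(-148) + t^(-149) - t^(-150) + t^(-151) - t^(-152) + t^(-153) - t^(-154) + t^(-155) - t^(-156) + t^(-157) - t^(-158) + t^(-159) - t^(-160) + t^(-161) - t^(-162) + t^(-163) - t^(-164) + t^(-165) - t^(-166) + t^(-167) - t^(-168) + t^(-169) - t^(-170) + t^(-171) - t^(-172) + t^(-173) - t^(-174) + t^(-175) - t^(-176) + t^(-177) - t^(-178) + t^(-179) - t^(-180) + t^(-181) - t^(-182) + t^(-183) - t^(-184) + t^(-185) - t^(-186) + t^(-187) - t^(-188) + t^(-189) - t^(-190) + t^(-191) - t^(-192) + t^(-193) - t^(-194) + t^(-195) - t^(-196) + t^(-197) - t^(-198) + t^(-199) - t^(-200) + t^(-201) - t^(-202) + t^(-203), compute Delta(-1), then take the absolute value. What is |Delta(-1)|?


Step 1: The polynomial has 407 terms with alternating signs, exponents from 203 down to -203.
Step 2: Substitute t = -1. The i-th term has coefficient (-1)^i and exponent (m-i),
  so its value is (-1)^i * (-1)^(m-i) = (-1)^m = -1 for every i.
Step 3: All 407 terms equal -1, so Delta(-1) = 407 * (-1) = -407
Step 4: |Delta(-1)| = 407

407


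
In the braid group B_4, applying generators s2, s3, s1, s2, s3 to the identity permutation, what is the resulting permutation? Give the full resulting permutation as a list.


Starting with identity [1, 2, 3, 4].
Apply generators in sequence:
  After s2: [1, 3, 2, 4]
  After s3: [1, 3, 4, 2]
  After s1: [3, 1, 4, 2]
  After s2: [3, 4, 1, 2]
  After s3: [3, 4, 2, 1]
Final permutation: [3, 4, 2, 1]

[3, 4, 2, 1]


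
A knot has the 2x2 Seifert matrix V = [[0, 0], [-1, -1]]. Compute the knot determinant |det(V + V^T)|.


Step 1: Form V + V^T where V = [[0, 0], [-1, -1]]
  V^T = [[0, -1], [0, -1]]
  V + V^T = [[0, -1], [-1, -2]]
Step 2: det(V + V^T) = 0*(-2) - (-1)*(-1)
  = 0 - 1 = -1
Step 3: Knot determinant = |det(V + V^T)| = |-1| = 1

1


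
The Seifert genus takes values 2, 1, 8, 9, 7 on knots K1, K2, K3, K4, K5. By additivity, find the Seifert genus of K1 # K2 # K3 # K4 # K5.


The Seifert genus is additive under connected sum.
Seifert genus(K1 # K2 # K3 # K4 # K5) = (2) + (1) + (8) + (9) + (7)
= 27

27


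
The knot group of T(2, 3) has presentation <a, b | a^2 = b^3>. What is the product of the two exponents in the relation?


The relation is a^2 = b^3.
Product of exponents = 2 * 3
= 6

6


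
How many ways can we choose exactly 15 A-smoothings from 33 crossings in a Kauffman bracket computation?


We choose which 15 of 33 crossings get A-smoothings.
C(33, 15) = 33! / (15! * 18!)
= 1037158320

1037158320


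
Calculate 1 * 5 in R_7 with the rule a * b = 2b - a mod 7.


1 * 5 = 2*5 - 1 mod 7
= 10 - 1 mod 7
= 9 mod 7 = 2

2


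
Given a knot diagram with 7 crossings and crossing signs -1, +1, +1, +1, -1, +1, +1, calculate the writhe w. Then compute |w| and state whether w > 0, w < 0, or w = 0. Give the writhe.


Step 1: Count positive crossings (+1).
Positive crossings: 5
Step 2: Count negative crossings (-1).
Negative crossings: 2
Step 3: Writhe = (positive) - (negative)
w = 5 - 2 = 3
Step 4: |w| = 3, and w is positive

3


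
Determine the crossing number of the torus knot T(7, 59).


For a torus knot T(p, q) with gcd(p,q)=1,
the crossing number is min(p*(q-1), q*(p-1)).
p*(q-1) = 7*58 = 406
q*(p-1) = 59*6 = 354
min(406, 354) = 354

354


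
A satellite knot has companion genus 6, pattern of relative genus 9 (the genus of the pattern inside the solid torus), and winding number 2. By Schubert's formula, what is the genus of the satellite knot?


Schubert: g(satellite) = g_rel(pattern) + |winding| * g(companion),
where g_rel(pattern) is the genus of the pattern relative to the solid torus.
= 9 + 2 * 6
= 9 + 12 = 21

21


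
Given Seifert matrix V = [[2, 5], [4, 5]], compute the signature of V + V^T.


Step 1: V + V^T = [[4, 9], [9, 10]]
Step 2: trace = 14, det = -41
Step 3: Discriminant = 14^2 - 4*(-41) = 360
Step 4: Eigenvalues: 16.4868, -2.48683
Step 5: Signature = (# positive eigenvalues) - (# negative eigenvalues) = 0

0


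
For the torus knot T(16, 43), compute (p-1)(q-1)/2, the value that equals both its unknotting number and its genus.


For a torus knot T(p,q), both the unknotting number and genus equal (p-1)(q-1)/2.
= (16-1)(43-1)/2
= 15*42/2
= 630/2 = 315

315


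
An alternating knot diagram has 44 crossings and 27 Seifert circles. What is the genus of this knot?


For alternating knots, g = (c - s + 1)/2.
= (44 - 27 + 1)/2
= 18/2 = 9

9


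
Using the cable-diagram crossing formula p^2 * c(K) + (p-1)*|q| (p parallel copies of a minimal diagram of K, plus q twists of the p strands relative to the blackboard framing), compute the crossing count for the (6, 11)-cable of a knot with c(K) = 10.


Step 1: Each of the c(K) crossings of the companion diagram becomes p*p = p^2 crossings among the p parallel strands, and each of the |q| twists s_1 s_2 ... s_(p-1) adds (p-1) crossings.
  Crossings = p^2 * c(K) + (p-1)*|q|
Step 2: = 6^2 * 10 + (6-1)*11
Step 3: = 36*10 + 5*11
Step 4: = 360 + 55 = 415

415


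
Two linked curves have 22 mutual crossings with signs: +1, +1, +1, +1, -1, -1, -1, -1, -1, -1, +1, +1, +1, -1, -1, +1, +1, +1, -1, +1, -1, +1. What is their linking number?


Step 1: Count positive crossings: 12
Step 2: Count negative crossings: 10
Step 3: Sum of signs = 12 - 10 = 2
Step 4: Linking number = sum/2 = 2/2 = 1

1


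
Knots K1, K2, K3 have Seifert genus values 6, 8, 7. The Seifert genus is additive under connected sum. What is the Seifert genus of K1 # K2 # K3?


The Seifert genus is additive under connected sum.
Seifert genus(K1 # K2 # K3) = (6) + (8) + (7)
= 21

21


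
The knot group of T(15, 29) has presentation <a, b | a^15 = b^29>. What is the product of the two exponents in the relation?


The relation is a^15 = b^29.
Product of exponents = 15 * 29
= 435

435


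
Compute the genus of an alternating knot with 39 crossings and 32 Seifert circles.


For alternating knots, g = (c - s + 1)/2.
= (39 - 32 + 1)/2
= 8/2 = 4

4


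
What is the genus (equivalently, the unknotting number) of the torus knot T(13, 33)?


For a torus knot T(p,q), both the unknotting number and genus equal (p-1)(q-1)/2.
= (13-1)(33-1)/2
= 12*32/2
= 384/2 = 192

192


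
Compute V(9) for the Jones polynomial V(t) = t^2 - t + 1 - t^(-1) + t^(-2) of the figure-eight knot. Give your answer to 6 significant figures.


Substituting t = 9 into V(t) = t^2 - t + 1 - t^(-1) + t^(-2):
  (+)t^(2) = 81
  (-)t^(1) = -9
  (+)t^(0) = 1
  (-)t^(-1) = -0.111111
  (+)t^(-2) = 0.0123457
Sum = (81) + (-9) + (1) + (-0.111111) + (0.0123457)
= 72.90123457
Rounded to 6 significant figures: 72.9012

72.9012


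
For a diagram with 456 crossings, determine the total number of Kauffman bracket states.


Each crossing contributes 2 choices (A-smoothing or B-smoothing).
Total states = 2^456 = 186070713419675363980626894819329160794532188335953423432061490990243657757029868371504908982723472783555205531204141550984858016925351936

186070713419675363980626894819329160794532188335953423432061490990243657757029868371504908982723472783555205531204141550984858016925351936


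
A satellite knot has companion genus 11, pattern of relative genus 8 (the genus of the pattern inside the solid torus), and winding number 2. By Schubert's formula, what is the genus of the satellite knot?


Schubert: g(satellite) = g_rel(pattern) + |winding| * g(companion),
where g_rel(pattern) is the genus of the pattern relative to the solid torus.
= 8 + 2 * 11
= 8 + 22 = 30

30


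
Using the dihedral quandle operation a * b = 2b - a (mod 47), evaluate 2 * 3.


2 * 3 = 2*3 - 2 mod 47
= 6 - 2 mod 47
= 4 mod 47 = 4

4


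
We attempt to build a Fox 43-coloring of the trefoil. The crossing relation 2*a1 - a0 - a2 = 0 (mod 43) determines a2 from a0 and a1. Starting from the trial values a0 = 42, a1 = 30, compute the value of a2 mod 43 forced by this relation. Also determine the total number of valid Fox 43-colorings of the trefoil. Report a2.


Step 1: Apply the given crossing relation 2*a1 - a0 - a2 = 0 (mod 43).
  a2 = 2*a1 - a0 mod 43
  a2 = 2*30 - 42 mod 43
  a2 = 60 - 42 mod 43
  a2 = 18 mod 43 = 18
Step 2: The trefoil has determinant 3.
  Number of Fox p-colorings (p prime) is p^2 if p = 3, else p.
  Since 43 does not divide 3, only trivial (constant) colorings exist.
  (So the trial a0 = 42, a1 = 30 with a0 != a1 does NOT extend to a valid coloring of the whole trefoil: the other two crossing relations require 3*(a1 - a0) = 0 (mod 43), which fails.)
  Total colorings = 43
Step 3: a2 = 18, total Fox 43-colorings = 43

18


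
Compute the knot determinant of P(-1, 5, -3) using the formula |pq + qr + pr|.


Step 1: Compute pq + qr + pr.
pq = (-1)*5 = -5
qr = 5*(-3) = -15
pr = (-1)*(-3) = 3
pq + qr + pr = -5 + (-15) + 3 = -17
Step 2: Take absolute value.
det(P(-1,5,-3)) = |-17| = 17

17


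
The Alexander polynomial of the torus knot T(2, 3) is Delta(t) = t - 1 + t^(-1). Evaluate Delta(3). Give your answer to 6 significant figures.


Substituting t = 3 into Delta(t) = t - 1 + t^(-1):
Term values: (3) + (-1) + (0.333333)
Sum = 2.333333333
Rounded to 6 significant figures: 2.33333

2.33333


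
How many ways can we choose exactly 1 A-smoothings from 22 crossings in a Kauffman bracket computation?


We choose which 1 of 22 crossings get A-smoothings.
C(22, 1) = 22! / (1! * 21!)
= 22

22


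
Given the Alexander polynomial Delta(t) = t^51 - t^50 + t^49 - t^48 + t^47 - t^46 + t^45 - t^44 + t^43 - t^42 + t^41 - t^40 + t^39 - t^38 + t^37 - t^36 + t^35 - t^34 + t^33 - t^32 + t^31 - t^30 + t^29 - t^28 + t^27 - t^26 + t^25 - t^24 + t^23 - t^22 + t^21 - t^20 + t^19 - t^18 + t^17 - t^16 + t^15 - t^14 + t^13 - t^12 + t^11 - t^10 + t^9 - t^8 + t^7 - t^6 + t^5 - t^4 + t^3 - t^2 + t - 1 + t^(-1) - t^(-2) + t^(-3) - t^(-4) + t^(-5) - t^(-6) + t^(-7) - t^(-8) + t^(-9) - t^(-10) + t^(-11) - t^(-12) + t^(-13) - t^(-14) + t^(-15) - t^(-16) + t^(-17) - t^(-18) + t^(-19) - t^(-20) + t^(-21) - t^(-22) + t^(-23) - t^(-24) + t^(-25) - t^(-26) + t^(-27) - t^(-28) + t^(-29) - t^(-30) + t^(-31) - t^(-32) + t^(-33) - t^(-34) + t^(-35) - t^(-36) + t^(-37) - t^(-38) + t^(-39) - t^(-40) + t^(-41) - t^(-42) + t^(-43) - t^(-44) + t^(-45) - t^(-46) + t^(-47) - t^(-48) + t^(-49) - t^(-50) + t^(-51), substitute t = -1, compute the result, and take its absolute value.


Step 1: The polynomial has 103 terms with alternating signs, exponents from 51 down to -51.
Step 2: Substitute t = -1. The i-th term has coefficient (-1)^i and exponent (m-i),
  so its value is (-1)^i * (-1)^(m-i) = (-1)^m = -1 for every i.
Step 3: All 103 terms equal -1, so Delta(-1) = 103 * (-1) = -103
Step 4: |Delta(-1)| = 103

103


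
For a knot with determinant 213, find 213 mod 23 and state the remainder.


Step 1: A knot is p-colorable if and only if p divides its determinant.
Step 2: Compute 213 mod 23.
213 = 9 * 23 + 6
Step 3: 213 mod 23 = 6
Step 4: The knot is 23-colorable: no

6


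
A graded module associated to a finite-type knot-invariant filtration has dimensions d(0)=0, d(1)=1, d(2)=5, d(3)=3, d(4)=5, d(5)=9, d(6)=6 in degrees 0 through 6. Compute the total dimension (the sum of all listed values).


Total dimension = d(0) + d(1) + ... + d(6)
= 0 + 1 + 5 + 3 + 5 + 9 + 6
= 29

29


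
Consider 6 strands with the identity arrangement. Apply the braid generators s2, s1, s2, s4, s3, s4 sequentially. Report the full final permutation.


Starting with identity [1, 2, 3, 4, 5, 6].
Apply generators in sequence:
  After s2: [1, 3, 2, 4, 5, 6]
  After s1: [3, 1, 2, 4, 5, 6]
  After s2: [3, 2, 1, 4, 5, 6]
  After s4: [3, 2, 1, 5, 4, 6]
  After s3: [3, 2, 5, 1, 4, 6]
  After s4: [3, 2, 5, 4, 1, 6]
Final permutation: [3, 2, 5, 4, 1, 6]

[3, 2, 5, 4, 1, 6]


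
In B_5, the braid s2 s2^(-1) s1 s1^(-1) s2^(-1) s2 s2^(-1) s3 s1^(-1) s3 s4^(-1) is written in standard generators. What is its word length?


The word length counts the number of generators (including inverses).
Listing each generator: s2, s2^(-1), s1, s1^(-1), s2^(-1), s2, s2^(-1), s3, s1^(-1), s3, s4^(-1)
There are 11 generators in this braid word.

11


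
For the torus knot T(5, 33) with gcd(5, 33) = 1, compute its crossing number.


For a torus knot T(p, q) with gcd(p,q)=1,
the crossing number is min(p*(q-1), q*(p-1)).
p*(q-1) = 5*32 = 160
q*(p-1) = 33*4 = 132
min(160, 132) = 132

132


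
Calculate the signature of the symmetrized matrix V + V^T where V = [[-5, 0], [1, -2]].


Step 1: V + V^T = [[-10, 1], [1, -4]]
Step 2: trace = -14, det = 39
Step 3: Discriminant = (-14)^2 - 4*39 = 40
Step 4: Eigenvalues: -3.83772, -10.1623
Step 5: Signature = (# positive eigenvalues) - (# negative eigenvalues) = -2

-2


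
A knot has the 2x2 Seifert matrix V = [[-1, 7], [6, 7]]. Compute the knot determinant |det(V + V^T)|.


Step 1: Form V + V^T where V = [[-1, 7], [6, 7]]
  V^T = [[-1, 6], [7, 7]]
  V + V^T = [[-2, 13], [13, 14]]
Step 2: det(V + V^T) = (-2)*14 - 13*13
  = -28 - 169 = -197
Step 3: Knot determinant = |det(V + V^T)| = |-197| = 197

197


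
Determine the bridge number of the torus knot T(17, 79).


The bridge number of T(p,q) is min(p,q).
min(17, 79) = 17

17


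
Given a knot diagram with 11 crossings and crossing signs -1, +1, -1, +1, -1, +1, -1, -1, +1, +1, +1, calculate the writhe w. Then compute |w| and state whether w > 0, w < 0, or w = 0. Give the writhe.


Step 1: Count positive crossings (+1).
Positive crossings: 6
Step 2: Count negative crossings (-1).
Negative crossings: 5
Step 3: Writhe = (positive) - (negative)
w = 6 - 5 = 1
Step 4: |w| = 1, and w is positive

1


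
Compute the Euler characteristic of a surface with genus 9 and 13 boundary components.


chi = 2 - 2g - b
= 2 - 2*9 - 13
= 2 - 18 - 13 = -29

-29


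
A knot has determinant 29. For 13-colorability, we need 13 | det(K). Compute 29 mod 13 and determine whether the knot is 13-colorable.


Step 1: A knot is p-colorable if and only if p divides its determinant.
Step 2: Compute 29 mod 13.
29 = 2 * 13 + 3
Step 3: 29 mod 13 = 3
Step 4: The knot is 13-colorable: no

3


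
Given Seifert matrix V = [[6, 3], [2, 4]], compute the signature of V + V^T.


Step 1: V + V^T = [[12, 5], [5, 8]]
Step 2: trace = 20, det = 71
Step 3: Discriminant = 20^2 - 4*71 = 116
Step 4: Eigenvalues: 15.3852, 4.61484
Step 5: Signature = (# positive eigenvalues) - (# negative eigenvalues) = 2

2


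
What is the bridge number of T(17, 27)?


The bridge number of T(p,q) is min(p,q).
min(17, 27) = 17

17


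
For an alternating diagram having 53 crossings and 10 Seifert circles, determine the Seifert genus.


For alternating knots, g = (c - s + 1)/2.
= (53 - 10 + 1)/2
= 44/2 = 22

22


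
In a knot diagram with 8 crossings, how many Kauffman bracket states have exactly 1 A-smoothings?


We choose which 1 of 8 crossings get A-smoothings.
C(8, 1) = 8! / (1! * 7!)
= 8

8


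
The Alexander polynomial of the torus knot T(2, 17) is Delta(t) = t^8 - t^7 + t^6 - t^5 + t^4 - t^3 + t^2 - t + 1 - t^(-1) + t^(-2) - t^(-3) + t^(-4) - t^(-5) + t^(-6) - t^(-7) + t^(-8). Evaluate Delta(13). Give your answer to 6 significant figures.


Substituting t = 13 into Delta(t) = t^8 - t^7 + t^6 - t^5 + t^4 - t^3 + t^2 - t + 1 - t^(-1) + t^(-2) - t^(-3) + t^(-4) - t^(-5) + t^(-6) - t^(-7) + t^(-8):
Term values: (815730721) + (-62748517) + (4826809) + (-371293) + (28561) + (-2197) + (169) + (-13) + (1) + (-0.0769231) + (0.00591716) + (-0.000455166) + (3.50128e-05) + (-2.69329e-06) + (2.07176e-07) + (-1.59366e-08) + (1.22589e-09)
Sum = 757464240.9
Rounded to 6 significant figures: 7.57464e+08

7.57464e+08


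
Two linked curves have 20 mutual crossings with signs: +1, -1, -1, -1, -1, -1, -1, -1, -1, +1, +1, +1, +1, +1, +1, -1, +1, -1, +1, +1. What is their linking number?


Step 1: Count positive crossings: 10
Step 2: Count negative crossings: 10
Step 3: Sum of signs = 10 - 10 = 0
Step 4: Linking number = sum/2 = 0/2 = 0

0


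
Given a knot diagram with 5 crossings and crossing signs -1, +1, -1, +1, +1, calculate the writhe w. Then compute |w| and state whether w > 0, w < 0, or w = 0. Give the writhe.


Step 1: Count positive crossings (+1).
Positive crossings: 3
Step 2: Count negative crossings (-1).
Negative crossings: 2
Step 3: Writhe = (positive) - (negative)
w = 3 - 2 = 1
Step 4: |w| = 1, and w is positive

1


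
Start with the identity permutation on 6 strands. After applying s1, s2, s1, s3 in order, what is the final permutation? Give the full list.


Starting with identity [1, 2, 3, 4, 5, 6].
Apply generators in sequence:
  After s1: [2, 1, 3, 4, 5, 6]
  After s2: [2, 3, 1, 4, 5, 6]
  After s1: [3, 2, 1, 4, 5, 6]
  After s3: [3, 2, 4, 1, 5, 6]
Final permutation: [3, 2, 4, 1, 5, 6]

[3, 2, 4, 1, 5, 6]


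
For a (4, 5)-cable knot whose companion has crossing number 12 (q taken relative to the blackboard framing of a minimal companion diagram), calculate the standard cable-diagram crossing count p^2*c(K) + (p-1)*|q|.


Step 1: Each of the c(K) crossings of the companion diagram becomes p*p = p^2 crossings among the p parallel strands, and each of the |q| twists s_1 s_2 ... s_(p-1) adds (p-1) crossings.
  Crossings = p^2 * c(K) + (p-1)*|q|
Step 2: = 4^2 * 12 + (4-1)*5
Step 3: = 16*12 + 3*5
Step 4: = 192 + 15 = 207

207


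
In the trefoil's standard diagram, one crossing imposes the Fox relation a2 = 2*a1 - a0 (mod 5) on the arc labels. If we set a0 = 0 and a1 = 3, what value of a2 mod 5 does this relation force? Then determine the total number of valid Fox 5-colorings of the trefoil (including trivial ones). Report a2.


Step 1: Apply the given crossing relation 2*a1 - a0 - a2 = 0 (mod 5).
  a2 = 2*a1 - a0 mod 5
  a2 = 2*3 - 0 mod 5
  a2 = 6 - 0 mod 5
  a2 = 6 mod 5 = 1
Step 2: The trefoil has determinant 3.
  Number of Fox p-colorings (p prime) is p^2 if p = 3, else p.
  Since 5 does not divide 3, only trivial (constant) colorings exist.
  (So the trial a0 = 0, a1 = 3 with a0 != a1 does NOT extend to a valid coloring of the whole trefoil: the other two crossing relations require 3*(a1 - a0) = 0 (mod 5), which fails.)
  Total colorings = 5
Step 3: a2 = 1, total Fox 5-colorings = 5

1


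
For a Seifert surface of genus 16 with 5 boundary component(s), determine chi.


chi = 2 - 2g - b
= 2 - 2*16 - 5
= 2 - 32 - 5 = -35

-35


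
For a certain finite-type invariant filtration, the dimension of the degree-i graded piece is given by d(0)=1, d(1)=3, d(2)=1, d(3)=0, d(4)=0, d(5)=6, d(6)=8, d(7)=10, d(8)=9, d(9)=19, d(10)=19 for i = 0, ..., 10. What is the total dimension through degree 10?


Total dimension = d(0) + d(1) + ... + d(10)
= 1 + 3 + 1 + 0 + 0 + 6 + 8 + 10 + 9 + 19 + 19
= 76

76


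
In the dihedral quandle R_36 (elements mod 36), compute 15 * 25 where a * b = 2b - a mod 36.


15 * 25 = 2*25 - 15 mod 36
= 50 - 15 mod 36
= 35 mod 36 = 35

35


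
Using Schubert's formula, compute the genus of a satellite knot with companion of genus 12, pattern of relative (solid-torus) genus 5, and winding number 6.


Schubert: g(satellite) = g_rel(pattern) + |winding| * g(companion),
where g_rel(pattern) is the genus of the pattern relative to the solid torus.
= 5 + 6 * 12
= 5 + 72 = 77

77


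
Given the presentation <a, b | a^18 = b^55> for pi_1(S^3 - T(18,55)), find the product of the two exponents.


The relation is a^18 = b^55.
Product of exponents = 18 * 55
= 990

990


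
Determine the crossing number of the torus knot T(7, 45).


For a torus knot T(p, q) with gcd(p,q)=1,
the crossing number is min(p*(q-1), q*(p-1)).
p*(q-1) = 7*44 = 308
q*(p-1) = 45*6 = 270
min(308, 270) = 270

270


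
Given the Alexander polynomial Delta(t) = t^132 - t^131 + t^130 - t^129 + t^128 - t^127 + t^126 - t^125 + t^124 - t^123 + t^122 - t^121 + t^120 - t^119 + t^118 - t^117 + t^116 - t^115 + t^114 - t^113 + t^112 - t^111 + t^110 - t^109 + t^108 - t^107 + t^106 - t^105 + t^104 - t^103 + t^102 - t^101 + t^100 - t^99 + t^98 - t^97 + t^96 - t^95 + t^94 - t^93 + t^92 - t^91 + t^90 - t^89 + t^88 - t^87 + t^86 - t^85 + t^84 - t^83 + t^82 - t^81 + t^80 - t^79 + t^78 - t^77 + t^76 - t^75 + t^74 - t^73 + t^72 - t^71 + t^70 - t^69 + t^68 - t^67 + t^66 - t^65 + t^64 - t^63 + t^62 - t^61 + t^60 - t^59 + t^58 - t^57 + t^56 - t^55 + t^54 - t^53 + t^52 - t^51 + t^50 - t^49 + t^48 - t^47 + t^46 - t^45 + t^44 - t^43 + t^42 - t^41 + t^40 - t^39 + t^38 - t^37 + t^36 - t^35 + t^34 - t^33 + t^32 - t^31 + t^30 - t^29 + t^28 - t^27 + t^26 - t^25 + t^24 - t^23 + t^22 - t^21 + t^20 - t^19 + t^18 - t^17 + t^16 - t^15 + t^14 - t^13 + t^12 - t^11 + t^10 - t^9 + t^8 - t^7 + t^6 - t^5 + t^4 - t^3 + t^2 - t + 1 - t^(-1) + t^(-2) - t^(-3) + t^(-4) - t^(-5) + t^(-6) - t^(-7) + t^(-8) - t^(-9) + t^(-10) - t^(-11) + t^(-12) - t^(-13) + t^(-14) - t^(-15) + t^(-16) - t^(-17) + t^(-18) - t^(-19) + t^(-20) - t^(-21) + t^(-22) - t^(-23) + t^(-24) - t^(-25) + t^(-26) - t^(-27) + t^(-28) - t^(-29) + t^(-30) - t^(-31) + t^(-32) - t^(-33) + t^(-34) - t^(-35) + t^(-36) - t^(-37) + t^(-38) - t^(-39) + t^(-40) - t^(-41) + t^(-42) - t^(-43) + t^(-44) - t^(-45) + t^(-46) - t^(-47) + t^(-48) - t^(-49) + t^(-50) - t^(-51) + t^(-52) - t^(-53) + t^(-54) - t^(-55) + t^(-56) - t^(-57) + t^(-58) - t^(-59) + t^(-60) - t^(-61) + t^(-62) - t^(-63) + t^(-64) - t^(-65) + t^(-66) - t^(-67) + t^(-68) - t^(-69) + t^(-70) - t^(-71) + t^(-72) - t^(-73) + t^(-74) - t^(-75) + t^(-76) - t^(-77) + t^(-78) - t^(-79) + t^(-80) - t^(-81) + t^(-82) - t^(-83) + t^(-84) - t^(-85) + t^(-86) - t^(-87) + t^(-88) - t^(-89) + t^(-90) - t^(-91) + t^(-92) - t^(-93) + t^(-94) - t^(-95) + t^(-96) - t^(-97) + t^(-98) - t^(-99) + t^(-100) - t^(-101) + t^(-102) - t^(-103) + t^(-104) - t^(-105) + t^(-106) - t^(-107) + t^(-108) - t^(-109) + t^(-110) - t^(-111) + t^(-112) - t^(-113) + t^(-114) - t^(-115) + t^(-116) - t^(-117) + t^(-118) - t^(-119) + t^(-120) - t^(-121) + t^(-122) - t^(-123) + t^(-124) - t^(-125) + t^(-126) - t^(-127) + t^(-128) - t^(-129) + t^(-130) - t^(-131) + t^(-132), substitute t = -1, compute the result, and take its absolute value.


Step 1: The polynomial has 265 terms with alternating signs, exponents from 132 down to -132.
Step 2: Substitute t = -1. The i-th term has coefficient (-1)^i and exponent (m-i),
  so its value is (-1)^i * (-1)^(m-i) = (-1)^m = 1 for every i.
Step 3: All 265 terms equal 1, so Delta(-1) = 265 * (1) = 265
Step 4: |Delta(-1)| = 265

265


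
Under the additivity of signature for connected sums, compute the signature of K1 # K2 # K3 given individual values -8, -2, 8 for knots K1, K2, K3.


The signature is additive under connected sum.
signature(K1 # K2 # K3) = (-8) + (-2) + (8)
= -2

-2


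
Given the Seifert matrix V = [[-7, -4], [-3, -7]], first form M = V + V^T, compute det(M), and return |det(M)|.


Step 1: Form V + V^T where V = [[-7, -4], [-3, -7]]
  V^T = [[-7, -3], [-4, -7]]
  V + V^T = [[-14, -7], [-7, -14]]
Step 2: det(V + V^T) = (-14)*(-14) - (-7)*(-7)
  = 196 - 49 = 147
Step 3: Knot determinant = |det(V + V^T)| = |147| = 147

147


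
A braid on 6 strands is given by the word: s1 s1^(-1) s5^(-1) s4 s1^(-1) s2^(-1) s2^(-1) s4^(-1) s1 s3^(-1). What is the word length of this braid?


The word length counts the number of generators (including inverses).
Listing each generator: s1, s1^(-1), s5^(-1), s4, s1^(-1), s2^(-1), s2^(-1), s4^(-1), s1, s3^(-1)
There are 10 generators in this braid word.

10


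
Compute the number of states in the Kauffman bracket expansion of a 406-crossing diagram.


Each crossing contributes 2 choices (A-smoothing or B-smoothing).
Total states = 2^406 = 165263992197562149737978827008192759957101170741070304821162198818601447809077836456297302609928821211897803006255839576064

165263992197562149737978827008192759957101170741070304821162198818601447809077836456297302609928821211897803006255839576064


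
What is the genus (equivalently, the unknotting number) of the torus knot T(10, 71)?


For a torus knot T(p,q), both the unknotting number and genus equal (p-1)(q-1)/2.
= (10-1)(71-1)/2
= 9*70/2
= 630/2 = 315

315


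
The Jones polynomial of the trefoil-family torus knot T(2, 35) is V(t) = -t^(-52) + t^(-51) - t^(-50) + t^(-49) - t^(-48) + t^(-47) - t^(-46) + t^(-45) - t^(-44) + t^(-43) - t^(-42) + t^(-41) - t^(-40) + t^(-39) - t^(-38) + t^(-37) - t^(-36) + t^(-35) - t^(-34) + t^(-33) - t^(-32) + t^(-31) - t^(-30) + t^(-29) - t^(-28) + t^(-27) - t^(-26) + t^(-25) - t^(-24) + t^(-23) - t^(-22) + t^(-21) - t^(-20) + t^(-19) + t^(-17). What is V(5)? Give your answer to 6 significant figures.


Substituting t = 5 into V(t) = -t^(-52) + t^(-51) - t^(-50) + t^(-49) - t^(-48) + t^(-47) - t^(-46) + t^(-45) - t^(-44) + t^(-43) - t^(-42) + t^(-41) - t^(-40) + t^(-39) - t^(-38) + t^(-37) - t^(-36) + t^(-35) - t^(-34) + t^(-33) - t^(-32) + t^(-31) - t^(-30) + t^(-29) - t^(-28) + t^(-27) - t^(-26) + t^(-25) - t^(-24) + t^(-23) - t^(-22) + t^(-21) - t^(-20) + t^(-19) + t^(-17):
  (-)t^(-52) = -4.5036e-37
  (+)t^(-51) = 2.2518e-36
  (-)t^(-50) = -1.1259e-35
  (+)t^(-49) = 5.6295e-35
  (-)t^(-48) = -2.81475e-34
  (+)t^(-47) = 1.40737e-33
  (-)t^(-46) = -7.03687e-33
  (+)t^(-45) = 3.51844e-32
  (-)t^(-44) = -1.75922e-31
  (+)t^(-43) = 8.79609e-31
  (-)t^(-42) = -4.39805e-30
  (+)t^(-41) = 2.19902e-29
  (-)t^(-40) = -1.09951e-28
  (+)t^(-39) = 5.49756e-28
  (-)t^(-38) = -2.74878e-27
  (+)t^(-37) = 1.37439e-26
  (-)t^(-36) = -6.87195e-26
  (+)t^(-35) = 3.43597e-25
  (-)t^(-34) = -1.71799e-24
  (+)t^(-33) = 8.58993e-24
  (-)t^(-32) = -4.29497e-23
  (+)t^(-31) = 2.14748e-22
  (-)t^(-30) = -1.07374e-21
  (+)t^(-29) = 5.36871e-21
  (-)t^(-28) = -2.68435e-20
  (+)t^(-27) = 1.34218e-19
  (-)t^(-26) = -6.71089e-19
  (+)t^(-25) = 3.35544e-18
  (-)t^(-24) = -1.67772e-17
  (+)t^(-23) = 8.38861e-17
  (-)t^(-22) = -4.1943e-16
  (+)t^(-21) = 2.09715e-15
  (-)t^(-20) = -1.04858e-14
  (+)t^(-19) = 5.24288e-14
  (+)t^(-17) = 1.31072e-12
Sum = (-4.5036e-37) + (2.2518e-36) + (-1.1259e-35) + (5.6295e-35) + (-2.81475e-34) + (1.40737e-33) + (-7.03687e-33) + (3.51844e-32) + (-1.75922e-31) + (8.79609e-31) + (-4.39805e-30) + (2.19902e-29) + (-1.09951e-28) + (5.49756e-28) + (-2.74878e-27) + (1.37439e-26) + (-6.87195e-26) + (3.43597e-25) + (-1.71799e-24) + (8.58993e-24) + (-4.29497e-23) + (2.14748e-22) + (-1.07374e-21) + (5.36871e-21) + (-2.68435e-20) + (1.34218e-19) + (-6.71089e-19) + (3.35544e-18) + (-1.67772e-17) + (8.38861e-17) + (-4.1943e-16) + (2.09715e-15) + (-1.04858e-14) + (5.24288e-14) + (1.31072e-12)
= 1.354410667e-12
Rounded to 6 significant figures: 1.35441e-12

1.35441e-12


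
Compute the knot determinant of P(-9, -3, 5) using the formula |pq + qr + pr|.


Step 1: Compute pq + qr + pr.
pq = (-9)*(-3) = 27
qr = (-3)*5 = -15
pr = (-9)*5 = -45
pq + qr + pr = 27 + (-15) + (-45) = -33
Step 2: Take absolute value.
det(P(-9,-3,5)) = |-33| = 33

33


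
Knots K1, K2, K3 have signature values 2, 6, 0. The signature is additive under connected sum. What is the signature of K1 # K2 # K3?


The signature is additive under connected sum.
signature(K1 # K2 # K3) = (2) + (6) + (0)
= 8

8


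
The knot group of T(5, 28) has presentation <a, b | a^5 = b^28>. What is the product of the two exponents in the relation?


The relation is a^5 = b^28.
Product of exponents = 5 * 28
= 140

140


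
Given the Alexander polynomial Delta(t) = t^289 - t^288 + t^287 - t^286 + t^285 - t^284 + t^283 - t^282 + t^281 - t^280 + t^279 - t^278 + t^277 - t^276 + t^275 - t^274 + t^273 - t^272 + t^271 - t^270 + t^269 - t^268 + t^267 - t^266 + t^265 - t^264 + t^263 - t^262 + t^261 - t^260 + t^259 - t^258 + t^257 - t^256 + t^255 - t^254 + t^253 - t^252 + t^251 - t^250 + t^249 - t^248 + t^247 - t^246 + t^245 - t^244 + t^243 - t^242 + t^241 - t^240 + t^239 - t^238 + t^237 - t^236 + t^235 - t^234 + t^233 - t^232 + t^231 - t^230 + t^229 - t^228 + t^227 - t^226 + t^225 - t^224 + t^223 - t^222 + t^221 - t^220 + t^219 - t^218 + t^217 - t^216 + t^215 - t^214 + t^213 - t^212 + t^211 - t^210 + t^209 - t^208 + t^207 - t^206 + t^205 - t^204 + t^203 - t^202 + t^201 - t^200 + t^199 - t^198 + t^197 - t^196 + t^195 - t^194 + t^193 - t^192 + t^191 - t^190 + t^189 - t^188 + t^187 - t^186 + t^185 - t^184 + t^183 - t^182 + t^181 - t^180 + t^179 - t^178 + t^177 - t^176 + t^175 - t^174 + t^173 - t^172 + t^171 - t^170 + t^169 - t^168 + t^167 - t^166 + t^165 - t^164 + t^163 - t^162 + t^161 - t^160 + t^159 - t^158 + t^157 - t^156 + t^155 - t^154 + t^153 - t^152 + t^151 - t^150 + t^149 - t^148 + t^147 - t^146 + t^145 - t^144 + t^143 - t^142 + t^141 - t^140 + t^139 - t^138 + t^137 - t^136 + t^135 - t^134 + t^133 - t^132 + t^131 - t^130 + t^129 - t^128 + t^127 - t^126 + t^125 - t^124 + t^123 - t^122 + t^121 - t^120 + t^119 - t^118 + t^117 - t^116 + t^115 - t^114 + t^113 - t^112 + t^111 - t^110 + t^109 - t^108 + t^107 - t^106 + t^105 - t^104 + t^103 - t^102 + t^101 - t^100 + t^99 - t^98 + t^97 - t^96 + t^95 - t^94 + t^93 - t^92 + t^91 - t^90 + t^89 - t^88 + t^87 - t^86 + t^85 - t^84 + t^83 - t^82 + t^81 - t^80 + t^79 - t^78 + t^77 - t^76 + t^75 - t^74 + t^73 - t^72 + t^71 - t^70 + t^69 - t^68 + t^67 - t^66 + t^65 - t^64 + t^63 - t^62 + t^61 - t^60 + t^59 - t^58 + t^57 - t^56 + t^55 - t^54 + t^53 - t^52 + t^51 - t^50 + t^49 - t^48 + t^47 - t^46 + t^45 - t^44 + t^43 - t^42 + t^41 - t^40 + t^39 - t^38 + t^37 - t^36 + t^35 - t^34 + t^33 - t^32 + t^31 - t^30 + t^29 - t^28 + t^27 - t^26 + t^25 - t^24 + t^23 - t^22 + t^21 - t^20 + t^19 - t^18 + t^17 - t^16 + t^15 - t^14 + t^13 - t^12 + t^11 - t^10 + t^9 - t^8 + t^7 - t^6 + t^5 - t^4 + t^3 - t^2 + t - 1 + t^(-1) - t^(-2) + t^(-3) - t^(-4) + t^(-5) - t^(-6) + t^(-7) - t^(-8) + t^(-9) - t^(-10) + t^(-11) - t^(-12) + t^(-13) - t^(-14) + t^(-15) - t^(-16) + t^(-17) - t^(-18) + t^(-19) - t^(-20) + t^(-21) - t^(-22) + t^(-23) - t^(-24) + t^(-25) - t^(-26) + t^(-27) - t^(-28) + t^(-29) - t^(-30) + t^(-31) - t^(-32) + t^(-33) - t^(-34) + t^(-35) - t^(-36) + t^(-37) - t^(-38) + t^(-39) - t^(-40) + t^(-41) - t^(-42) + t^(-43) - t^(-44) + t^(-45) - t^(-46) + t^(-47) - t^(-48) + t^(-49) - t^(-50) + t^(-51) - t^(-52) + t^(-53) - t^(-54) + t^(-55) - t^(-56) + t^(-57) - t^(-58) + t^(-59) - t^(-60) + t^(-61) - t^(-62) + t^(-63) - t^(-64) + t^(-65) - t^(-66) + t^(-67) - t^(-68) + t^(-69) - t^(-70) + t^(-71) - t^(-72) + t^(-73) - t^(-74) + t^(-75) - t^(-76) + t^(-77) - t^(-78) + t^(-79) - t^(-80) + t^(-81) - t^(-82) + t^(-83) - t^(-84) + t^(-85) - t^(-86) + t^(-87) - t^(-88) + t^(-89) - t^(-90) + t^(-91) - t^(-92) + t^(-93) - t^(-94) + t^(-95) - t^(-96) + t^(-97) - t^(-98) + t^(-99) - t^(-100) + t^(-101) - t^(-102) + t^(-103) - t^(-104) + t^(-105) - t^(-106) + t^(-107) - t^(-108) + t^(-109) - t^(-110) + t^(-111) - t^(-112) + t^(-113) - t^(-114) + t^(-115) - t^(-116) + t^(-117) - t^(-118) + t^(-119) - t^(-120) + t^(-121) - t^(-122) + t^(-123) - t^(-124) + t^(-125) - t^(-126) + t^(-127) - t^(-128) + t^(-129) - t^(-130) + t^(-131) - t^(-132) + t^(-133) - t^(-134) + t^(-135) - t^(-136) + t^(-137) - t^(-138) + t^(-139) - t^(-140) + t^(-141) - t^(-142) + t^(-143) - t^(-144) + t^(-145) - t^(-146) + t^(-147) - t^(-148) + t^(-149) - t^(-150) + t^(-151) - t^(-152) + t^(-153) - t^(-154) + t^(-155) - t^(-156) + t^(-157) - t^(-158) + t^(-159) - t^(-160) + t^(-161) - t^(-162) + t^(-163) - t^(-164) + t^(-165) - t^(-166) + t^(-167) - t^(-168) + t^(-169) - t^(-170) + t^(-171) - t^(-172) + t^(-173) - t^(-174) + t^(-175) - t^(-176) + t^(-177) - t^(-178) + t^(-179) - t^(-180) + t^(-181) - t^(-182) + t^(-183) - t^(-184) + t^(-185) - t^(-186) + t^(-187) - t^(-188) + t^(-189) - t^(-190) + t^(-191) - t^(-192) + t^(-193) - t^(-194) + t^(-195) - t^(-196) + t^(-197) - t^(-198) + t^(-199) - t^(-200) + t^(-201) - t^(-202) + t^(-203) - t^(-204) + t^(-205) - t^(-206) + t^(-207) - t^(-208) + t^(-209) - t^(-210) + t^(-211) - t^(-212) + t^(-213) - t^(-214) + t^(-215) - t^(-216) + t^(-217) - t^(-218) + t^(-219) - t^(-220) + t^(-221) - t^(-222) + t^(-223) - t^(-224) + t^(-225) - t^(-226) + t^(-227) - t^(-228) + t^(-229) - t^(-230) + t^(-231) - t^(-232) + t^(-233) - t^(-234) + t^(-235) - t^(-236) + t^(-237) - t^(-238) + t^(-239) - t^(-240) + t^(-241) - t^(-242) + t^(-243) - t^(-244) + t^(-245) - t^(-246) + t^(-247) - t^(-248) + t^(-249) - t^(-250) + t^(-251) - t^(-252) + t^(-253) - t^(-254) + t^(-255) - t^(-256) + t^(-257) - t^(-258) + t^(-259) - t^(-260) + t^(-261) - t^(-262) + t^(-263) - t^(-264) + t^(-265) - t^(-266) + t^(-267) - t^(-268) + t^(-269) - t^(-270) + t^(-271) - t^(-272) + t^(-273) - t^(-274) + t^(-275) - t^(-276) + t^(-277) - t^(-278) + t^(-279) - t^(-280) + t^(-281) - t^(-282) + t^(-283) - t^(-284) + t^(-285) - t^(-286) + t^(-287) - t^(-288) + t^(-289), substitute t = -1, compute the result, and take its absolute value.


Step 1: The polynomial has 579 terms with alternating signs, exponents from 289 down to -289.
Step 2: Substitute t = -1. The i-th term has coefficient (-1)^i and exponent (m-i),
  so its value is (-1)^i * (-1)^(m-i) = (-1)^m = -1 for every i.
Step 3: All 579 terms equal -1, so Delta(-1) = 579 * (-1) = -579
Step 4: |Delta(-1)| = 579

579


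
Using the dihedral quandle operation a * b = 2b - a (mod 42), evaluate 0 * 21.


0 * 21 = 2*21 - 0 mod 42
= 42 - 0 mod 42
= 42 mod 42 = 0

0


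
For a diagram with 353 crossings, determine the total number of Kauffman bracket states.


Each crossing contributes 2 choices (A-smoothing or B-smoothing).
Total states = 2^353 = 18347988927920572092886567162416695526372519913346248989900710715095383008707878464560148424881005492436992

18347988927920572092886567162416695526372519913346248989900710715095383008707878464560148424881005492436992
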